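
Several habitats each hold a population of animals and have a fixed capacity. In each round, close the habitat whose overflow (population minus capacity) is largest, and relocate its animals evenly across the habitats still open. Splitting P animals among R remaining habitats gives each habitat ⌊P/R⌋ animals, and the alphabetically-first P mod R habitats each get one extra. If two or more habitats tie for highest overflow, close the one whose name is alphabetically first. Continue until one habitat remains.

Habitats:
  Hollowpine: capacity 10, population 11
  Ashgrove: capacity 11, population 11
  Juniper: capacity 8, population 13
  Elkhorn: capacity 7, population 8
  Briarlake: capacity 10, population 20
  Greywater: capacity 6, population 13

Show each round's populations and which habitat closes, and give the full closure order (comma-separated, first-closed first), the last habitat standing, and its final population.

Round 1: Ashgrove=11 Briarlake=20 Elkhorn=8 Greywater=13 Hollowpine=11 Juniper=13 → close Briarlake (overflow 10)
  20÷5 = 4 each, +1 to first 0
Round 2: Ashgrove=15 Elkhorn=12 Greywater=17 Hollowpine=15 Juniper=17 → close Greywater (overflow 11)
  17÷4 = 4 each, +1 to first 1
Round 3: Ashgrove=20 Elkhorn=16 Hollowpine=19 Juniper=21 → close Juniper (overflow 13)
  21÷3 = 7 each, +1 to first 0
Round 4: Ashgrove=27 Elkhorn=23 Hollowpine=26 → close Ashgrove (overflow 16)
  27÷2 = 13 each, +1 to first 1
Round 5: Elkhorn=37 Hollowpine=39 → close Elkhorn (overflow 30)
  37÷1 = 37 each, +1 to first 0

Closure order: Briarlake, Greywater, Juniper, Ashgrove, Elkhorn
Last habitat: Hollowpine with 76 animals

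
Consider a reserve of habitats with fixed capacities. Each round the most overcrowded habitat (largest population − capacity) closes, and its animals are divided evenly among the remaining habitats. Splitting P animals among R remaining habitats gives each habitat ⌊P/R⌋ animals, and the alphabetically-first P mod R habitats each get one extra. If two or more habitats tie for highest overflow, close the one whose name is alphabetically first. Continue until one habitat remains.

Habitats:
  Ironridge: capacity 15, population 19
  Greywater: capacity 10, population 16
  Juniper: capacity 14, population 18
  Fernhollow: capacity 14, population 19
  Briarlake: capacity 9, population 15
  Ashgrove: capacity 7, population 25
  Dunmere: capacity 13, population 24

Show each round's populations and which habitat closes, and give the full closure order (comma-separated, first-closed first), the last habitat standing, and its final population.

Closure order: Ashgrove, Dunmere, Briarlake, Greywater, Fernhollow, Ironridge
Last habitat: Juniper with 136 animals

Round 1: Ashgrove=25 Briarlake=15 Dunmere=24 Fernhollow=19 Greywater=16 Ironridge=19 Juniper=18 → close Ashgrove (overflow 18)
  25÷6 = 4 each, +1 to first 1
Round 2: Briarlake=20 Dunmere=28 Fernhollow=23 Greywater=20 Ironridge=23 Juniper=22 → close Dunmere (overflow 15)
  28÷5 = 5 each, +1 to first 3
Round 3: Briarlake=26 Fernhollow=29 Greywater=26 Ironridge=28 Juniper=27 → close Briarlake (overflow 17)
  26÷4 = 6 each, +1 to first 2
Round 4: Fernhollow=36 Greywater=33 Ironridge=34 Juniper=33 → close Greywater (overflow 23)
  33÷3 = 11 each, +1 to first 0
Round 5: Fernhollow=47 Ironridge=45 Juniper=44 → close Fernhollow (overflow 33)
  47÷2 = 23 each, +1 to first 1
Round 6: Ironridge=69 Juniper=67 → close Ironridge (overflow 54)
  69÷1 = 69 each, +1 to first 0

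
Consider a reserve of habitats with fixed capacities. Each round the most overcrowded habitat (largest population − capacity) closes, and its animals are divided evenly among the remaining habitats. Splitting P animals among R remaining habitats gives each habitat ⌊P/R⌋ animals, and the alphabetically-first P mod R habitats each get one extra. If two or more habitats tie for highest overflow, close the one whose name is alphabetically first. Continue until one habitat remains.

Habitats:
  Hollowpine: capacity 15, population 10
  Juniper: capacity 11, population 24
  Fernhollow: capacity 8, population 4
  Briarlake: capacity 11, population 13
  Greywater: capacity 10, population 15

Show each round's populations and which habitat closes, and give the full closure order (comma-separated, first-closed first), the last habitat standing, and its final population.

Round 1: Briarlake=13 Fernhollow=4 Greywater=15 Hollowpine=10 Juniper=24 → close Juniper (overflow 13)
  24÷4 = 6 each, +1 to first 0
Round 2: Briarlake=19 Fernhollow=10 Greywater=21 Hollowpine=16 → close Greywater (overflow 11)
  21÷3 = 7 each, +1 to first 0
Round 3: Briarlake=26 Fernhollow=17 Hollowpine=23 → close Briarlake (overflow 15)
  26÷2 = 13 each, +1 to first 0
Round 4: Fernhollow=30 Hollowpine=36 → close Fernhollow (overflow 22)
  30÷1 = 30 each, +1 to first 0

Closure order: Juniper, Greywater, Briarlake, Fernhollow
Last habitat: Hollowpine with 66 animals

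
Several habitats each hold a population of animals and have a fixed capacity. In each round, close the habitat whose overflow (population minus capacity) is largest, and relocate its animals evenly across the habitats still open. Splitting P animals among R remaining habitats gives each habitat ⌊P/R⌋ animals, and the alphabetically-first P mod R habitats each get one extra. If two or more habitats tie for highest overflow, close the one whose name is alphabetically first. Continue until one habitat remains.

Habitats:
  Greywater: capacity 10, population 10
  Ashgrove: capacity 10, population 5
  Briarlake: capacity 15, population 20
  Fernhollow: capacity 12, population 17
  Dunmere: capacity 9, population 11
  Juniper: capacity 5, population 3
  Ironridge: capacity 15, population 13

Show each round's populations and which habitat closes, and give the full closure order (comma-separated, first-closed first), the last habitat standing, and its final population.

Round 1: Ashgrove=5 Briarlake=20 Dunmere=11 Fernhollow=17 Greywater=10 Ironridge=13 Juniper=3 → close Briarlake (overflow 5)
  20÷6 = 3 each, +1 to first 2
Round 2: Ashgrove=9 Dunmere=15 Fernhollow=20 Greywater=13 Ironridge=16 Juniper=6 → close Fernhollow (overflow 8)
  20÷5 = 4 each, +1 to first 0
Round 3: Ashgrove=13 Dunmere=19 Greywater=17 Ironridge=20 Juniper=10 → close Dunmere (overflow 10)
  19÷4 = 4 each, +1 to first 3
Round 4: Ashgrove=18 Greywater=22 Ironridge=25 Juniper=14 → close Greywater (overflow 12)
  22÷3 = 7 each, +1 to first 1
Round 5: Ashgrove=26 Ironridge=32 Juniper=21 → close Ironridge (overflow 17)
  32÷2 = 16 each, +1 to first 0
Round 6: Ashgrove=42 Juniper=37 → close Ashgrove (overflow 32)
  42÷1 = 42 each, +1 to first 0

Closure order: Briarlake, Fernhollow, Dunmere, Greywater, Ironridge, Ashgrove
Last habitat: Juniper with 79 animals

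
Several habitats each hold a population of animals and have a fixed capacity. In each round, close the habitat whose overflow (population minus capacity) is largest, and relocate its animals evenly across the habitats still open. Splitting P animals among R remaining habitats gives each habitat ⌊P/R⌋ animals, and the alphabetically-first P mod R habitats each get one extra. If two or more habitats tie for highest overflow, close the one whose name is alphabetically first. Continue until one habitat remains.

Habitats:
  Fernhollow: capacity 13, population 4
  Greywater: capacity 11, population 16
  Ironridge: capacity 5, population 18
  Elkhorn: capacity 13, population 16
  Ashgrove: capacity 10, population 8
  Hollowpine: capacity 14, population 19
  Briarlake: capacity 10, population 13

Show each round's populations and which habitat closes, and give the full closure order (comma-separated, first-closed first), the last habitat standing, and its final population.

Round 1: Ashgrove=8 Briarlake=13 Elkhorn=16 Fernhollow=4 Greywater=16 Hollowpine=19 Ironridge=18 → close Ironridge (overflow 13)
  18÷6 = 3 each, +1 to first 0
Round 2: Ashgrove=11 Briarlake=16 Elkhorn=19 Fernhollow=7 Greywater=19 Hollowpine=22 → close Greywater (overflow 8)
  19÷5 = 3 each, +1 to first 4
Round 3: Ashgrove=15 Briarlake=20 Elkhorn=23 Fernhollow=11 Hollowpine=25 → close Hollowpine (overflow 11)
  25÷4 = 6 each, +1 to first 1
Round 4: Ashgrove=22 Briarlake=26 Elkhorn=29 Fernhollow=17 → close Briarlake (overflow 16)
  26÷3 = 8 each, +1 to first 2
Round 5: Ashgrove=31 Elkhorn=38 Fernhollow=25 → close Elkhorn (overflow 25)
  38÷2 = 19 each, +1 to first 0
Round 6: Ashgrove=50 Fernhollow=44 → close Ashgrove (overflow 40)
  50÷1 = 50 each, +1 to first 0

Closure order: Ironridge, Greywater, Hollowpine, Briarlake, Elkhorn, Ashgrove
Last habitat: Fernhollow with 94 animals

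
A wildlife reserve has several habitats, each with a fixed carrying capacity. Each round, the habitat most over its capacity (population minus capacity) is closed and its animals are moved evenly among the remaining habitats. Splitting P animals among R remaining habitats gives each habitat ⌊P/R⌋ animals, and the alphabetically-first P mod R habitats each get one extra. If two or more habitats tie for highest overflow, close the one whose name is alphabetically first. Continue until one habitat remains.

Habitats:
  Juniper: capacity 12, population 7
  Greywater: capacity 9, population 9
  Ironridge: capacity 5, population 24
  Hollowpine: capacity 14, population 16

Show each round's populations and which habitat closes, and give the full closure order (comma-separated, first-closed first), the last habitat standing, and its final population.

Closure order: Ironridge, Hollowpine, Greywater
Last habitat: Juniper with 56 animals

Round 1: Greywater=9 Hollowpine=16 Ironridge=24 Juniper=7 → close Ironridge (overflow 19)
  24÷3 = 8 each, +1 to first 0
Round 2: Greywater=17 Hollowpine=24 Juniper=15 → close Hollowpine (overflow 10)
  24÷2 = 12 each, +1 to first 0
Round 3: Greywater=29 Juniper=27 → close Greywater (overflow 20)
  29÷1 = 29 each, +1 to first 0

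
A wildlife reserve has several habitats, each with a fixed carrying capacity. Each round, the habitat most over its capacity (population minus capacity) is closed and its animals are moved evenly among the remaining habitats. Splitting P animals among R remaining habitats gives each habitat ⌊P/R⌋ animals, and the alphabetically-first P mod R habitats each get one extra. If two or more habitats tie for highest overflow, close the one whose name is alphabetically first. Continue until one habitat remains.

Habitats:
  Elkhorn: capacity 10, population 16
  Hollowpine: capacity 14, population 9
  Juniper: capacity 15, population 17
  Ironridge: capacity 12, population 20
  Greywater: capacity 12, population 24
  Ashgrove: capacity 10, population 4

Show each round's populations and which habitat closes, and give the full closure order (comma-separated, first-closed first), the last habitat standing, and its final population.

Round 1: Ashgrove=4 Elkhorn=16 Greywater=24 Hollowpine=9 Ironridge=20 Juniper=17 → close Greywater (overflow 12)
  24÷5 = 4 each, +1 to first 4
Round 2: Ashgrove=9 Elkhorn=21 Hollowpine=14 Ironridge=25 Juniper=21 → close Ironridge (overflow 13)
  25÷4 = 6 each, +1 to first 1
Round 3: Ashgrove=16 Elkhorn=27 Hollowpine=20 Juniper=27 → close Elkhorn (overflow 17)
  27÷3 = 9 each, +1 to first 0
Round 4: Ashgrove=25 Hollowpine=29 Juniper=36 → close Juniper (overflow 21)
  36÷2 = 18 each, +1 to first 0
Round 5: Ashgrove=43 Hollowpine=47 → close Ashgrove (overflow 33)
  43÷1 = 43 each, +1 to first 0

Closure order: Greywater, Ironridge, Elkhorn, Juniper, Ashgrove
Last habitat: Hollowpine with 90 animals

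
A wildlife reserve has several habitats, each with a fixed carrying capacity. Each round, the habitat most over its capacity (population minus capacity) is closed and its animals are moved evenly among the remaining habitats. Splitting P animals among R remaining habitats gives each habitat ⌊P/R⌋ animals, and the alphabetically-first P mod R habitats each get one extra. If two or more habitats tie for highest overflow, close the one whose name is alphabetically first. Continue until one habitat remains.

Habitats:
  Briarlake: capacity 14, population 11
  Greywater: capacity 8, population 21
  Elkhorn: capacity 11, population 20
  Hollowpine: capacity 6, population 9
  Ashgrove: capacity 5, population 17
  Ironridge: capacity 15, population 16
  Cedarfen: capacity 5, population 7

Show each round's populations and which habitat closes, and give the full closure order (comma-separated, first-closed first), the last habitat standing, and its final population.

Closure order: Greywater, Ashgrove, Elkhorn, Cedarfen, Hollowpine, Briarlake
Last habitat: Ironridge with 101 animals

Round 1: Ashgrove=17 Briarlake=11 Cedarfen=7 Elkhorn=20 Greywater=21 Hollowpine=9 Ironridge=16 → close Greywater (overflow 13)
  21÷6 = 3 each, +1 to first 3
Round 2: Ashgrove=21 Briarlake=15 Cedarfen=11 Elkhorn=23 Hollowpine=12 Ironridge=19 → close Ashgrove (overflow 16)
  21÷5 = 4 each, +1 to first 1
Round 3: Briarlake=20 Cedarfen=15 Elkhorn=27 Hollowpine=16 Ironridge=23 → close Elkhorn (overflow 16)
  27÷4 = 6 each, +1 to first 3
Round 4: Briarlake=27 Cedarfen=22 Hollowpine=23 Ironridge=29 → close Cedarfen (overflow 17)
  22÷3 = 7 each, +1 to first 1
Round 5: Briarlake=35 Hollowpine=30 Ironridge=36 → close Hollowpine (overflow 24)
  30÷2 = 15 each, +1 to first 0
Round 6: Briarlake=50 Ironridge=51 → close Briarlake (overflow 36)
  50÷1 = 50 each, +1 to first 0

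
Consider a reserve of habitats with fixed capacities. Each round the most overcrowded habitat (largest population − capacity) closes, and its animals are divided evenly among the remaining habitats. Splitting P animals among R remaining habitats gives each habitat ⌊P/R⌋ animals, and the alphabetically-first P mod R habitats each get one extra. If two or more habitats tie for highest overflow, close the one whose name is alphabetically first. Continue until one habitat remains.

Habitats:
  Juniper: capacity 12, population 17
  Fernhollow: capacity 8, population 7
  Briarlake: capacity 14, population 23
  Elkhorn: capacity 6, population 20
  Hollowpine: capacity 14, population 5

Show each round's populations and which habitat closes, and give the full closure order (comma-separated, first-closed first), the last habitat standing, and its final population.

Closure order: Elkhorn, Briarlake, Juniper, Fernhollow
Last habitat: Hollowpine with 72 animals

Round 1: Briarlake=23 Elkhorn=20 Fernhollow=7 Hollowpine=5 Juniper=17 → close Elkhorn (overflow 14)
  20÷4 = 5 each, +1 to first 0
Round 2: Briarlake=28 Fernhollow=12 Hollowpine=10 Juniper=22 → close Briarlake (overflow 14)
  28÷3 = 9 each, +1 to first 1
Round 3: Fernhollow=22 Hollowpine=19 Juniper=31 → close Juniper (overflow 19)
  31÷2 = 15 each, +1 to first 1
Round 4: Fernhollow=38 Hollowpine=34 → close Fernhollow (overflow 30)
  38÷1 = 38 each, +1 to first 0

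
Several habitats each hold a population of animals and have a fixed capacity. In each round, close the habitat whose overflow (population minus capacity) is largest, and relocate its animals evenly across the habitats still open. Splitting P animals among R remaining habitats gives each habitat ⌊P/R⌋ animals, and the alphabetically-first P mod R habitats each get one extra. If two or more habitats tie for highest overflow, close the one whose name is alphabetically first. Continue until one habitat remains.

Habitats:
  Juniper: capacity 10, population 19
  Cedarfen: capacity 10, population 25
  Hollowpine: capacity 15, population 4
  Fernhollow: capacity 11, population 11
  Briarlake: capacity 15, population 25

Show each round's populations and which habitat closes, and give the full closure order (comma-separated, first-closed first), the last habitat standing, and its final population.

Round 1: Briarlake=25 Cedarfen=25 Fernhollow=11 Hollowpine=4 Juniper=19 → close Cedarfen (overflow 15)
  25÷4 = 6 each, +1 to first 1
Round 2: Briarlake=32 Fernhollow=17 Hollowpine=10 Juniper=25 → close Briarlake (overflow 17)
  32÷3 = 10 each, +1 to first 2
Round 3: Fernhollow=28 Hollowpine=21 Juniper=35 → close Juniper (overflow 25)
  35÷2 = 17 each, +1 to first 1
Round 4: Fernhollow=46 Hollowpine=38 → close Fernhollow (overflow 35)
  46÷1 = 46 each, +1 to first 0

Closure order: Cedarfen, Briarlake, Juniper, Fernhollow
Last habitat: Hollowpine with 84 animals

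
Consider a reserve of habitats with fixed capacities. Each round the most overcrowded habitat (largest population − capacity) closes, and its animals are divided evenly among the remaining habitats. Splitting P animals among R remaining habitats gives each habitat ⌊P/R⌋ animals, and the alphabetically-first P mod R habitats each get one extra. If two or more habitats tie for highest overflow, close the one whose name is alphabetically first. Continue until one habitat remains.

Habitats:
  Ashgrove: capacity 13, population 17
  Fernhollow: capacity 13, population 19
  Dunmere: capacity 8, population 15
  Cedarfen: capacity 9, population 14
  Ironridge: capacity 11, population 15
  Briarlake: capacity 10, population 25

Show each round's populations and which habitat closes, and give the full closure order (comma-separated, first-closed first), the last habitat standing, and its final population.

Closure order: Briarlake, Dunmere, Fernhollow, Cedarfen, Ashgrove
Last habitat: Ironridge with 105 animals

Round 1: Ashgrove=17 Briarlake=25 Cedarfen=14 Dunmere=15 Fernhollow=19 Ironridge=15 → close Briarlake (overflow 15)
  25÷5 = 5 each, +1 to first 0
Round 2: Ashgrove=22 Cedarfen=19 Dunmere=20 Fernhollow=24 Ironridge=20 → close Dunmere (overflow 12)
  20÷4 = 5 each, +1 to first 0
Round 3: Ashgrove=27 Cedarfen=24 Fernhollow=29 Ironridge=25 → close Fernhollow (overflow 16)
  29÷3 = 9 each, +1 to first 2
Round 4: Ashgrove=37 Cedarfen=34 Ironridge=34 → close Cedarfen (overflow 25)
  34÷2 = 17 each, +1 to first 0
Round 5: Ashgrove=54 Ironridge=51 → close Ashgrove (overflow 41)
  54÷1 = 54 each, +1 to first 0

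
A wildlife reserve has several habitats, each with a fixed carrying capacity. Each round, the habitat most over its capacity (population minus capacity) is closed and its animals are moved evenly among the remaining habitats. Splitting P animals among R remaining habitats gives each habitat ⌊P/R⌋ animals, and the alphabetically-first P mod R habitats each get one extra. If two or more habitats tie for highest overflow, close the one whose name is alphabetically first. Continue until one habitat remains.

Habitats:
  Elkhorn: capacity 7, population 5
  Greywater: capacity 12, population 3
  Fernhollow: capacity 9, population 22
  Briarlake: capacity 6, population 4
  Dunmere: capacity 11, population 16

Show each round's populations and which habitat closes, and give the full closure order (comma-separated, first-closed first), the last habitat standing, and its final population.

Closure order: Fernhollow, Dunmere, Briarlake, Elkhorn
Last habitat: Greywater with 50 animals

Round 1: Briarlake=4 Dunmere=16 Elkhorn=5 Fernhollow=22 Greywater=3 → close Fernhollow (overflow 13)
  22÷4 = 5 each, +1 to first 2
Round 2: Briarlake=10 Dunmere=22 Elkhorn=10 Greywater=8 → close Dunmere (overflow 11)
  22÷3 = 7 each, +1 to first 1
Round 3: Briarlake=18 Elkhorn=17 Greywater=15 → close Briarlake (overflow 12)
  18÷2 = 9 each, +1 to first 0
Round 4: Elkhorn=26 Greywater=24 → close Elkhorn (overflow 19)
  26÷1 = 26 each, +1 to first 0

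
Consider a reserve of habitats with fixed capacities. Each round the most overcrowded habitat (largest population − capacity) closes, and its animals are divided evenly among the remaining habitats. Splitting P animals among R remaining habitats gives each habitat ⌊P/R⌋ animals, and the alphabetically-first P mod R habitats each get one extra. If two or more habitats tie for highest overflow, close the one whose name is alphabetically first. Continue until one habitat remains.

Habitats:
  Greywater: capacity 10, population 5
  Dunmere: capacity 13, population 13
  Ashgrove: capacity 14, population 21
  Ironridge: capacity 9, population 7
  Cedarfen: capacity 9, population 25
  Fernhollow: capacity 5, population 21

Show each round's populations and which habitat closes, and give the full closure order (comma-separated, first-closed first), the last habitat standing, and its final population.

Round 1: Ashgrove=21 Cedarfen=25 Dunmere=13 Fernhollow=21 Greywater=5 Ironridge=7 → close Cedarfen (overflow 16)
  25÷5 = 5 each, +1 to first 0
Round 2: Ashgrove=26 Dunmere=18 Fernhollow=26 Greywater=10 Ironridge=12 → close Fernhollow (overflow 21)
  26÷4 = 6 each, +1 to first 2
Round 3: Ashgrove=33 Dunmere=25 Greywater=16 Ironridge=18 → close Ashgrove (overflow 19)
  33÷3 = 11 each, +1 to first 0
Round 4: Dunmere=36 Greywater=27 Ironridge=29 → close Dunmere (overflow 23)
  36÷2 = 18 each, +1 to first 0
Round 5: Greywater=45 Ironridge=47 → close Ironridge (overflow 38)
  47÷1 = 47 each, +1 to first 0

Closure order: Cedarfen, Fernhollow, Ashgrove, Dunmere, Ironridge
Last habitat: Greywater with 92 animals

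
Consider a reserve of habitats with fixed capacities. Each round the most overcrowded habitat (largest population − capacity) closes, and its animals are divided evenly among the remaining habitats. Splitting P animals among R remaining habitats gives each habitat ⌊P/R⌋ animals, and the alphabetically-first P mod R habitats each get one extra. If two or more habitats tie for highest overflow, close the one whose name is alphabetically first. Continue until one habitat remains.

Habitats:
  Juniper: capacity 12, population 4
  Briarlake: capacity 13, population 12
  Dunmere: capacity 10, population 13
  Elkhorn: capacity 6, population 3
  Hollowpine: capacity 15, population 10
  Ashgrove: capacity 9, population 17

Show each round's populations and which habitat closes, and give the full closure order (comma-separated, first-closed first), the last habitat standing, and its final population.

Round 1: Ashgrove=17 Briarlake=12 Dunmere=13 Elkhorn=3 Hollowpine=10 Juniper=4 → close Ashgrove (overflow 8)
  17÷5 = 3 each, +1 to first 2
Round 2: Briarlake=16 Dunmere=17 Elkhorn=6 Hollowpine=13 Juniper=7 → close Dunmere (overflow 7)
  17÷4 = 4 each, +1 to first 1
Round 3: Briarlake=21 Elkhorn=10 Hollowpine=17 Juniper=11 → close Briarlake (overflow 8)
  21÷3 = 7 each, +1 to first 0
Round 4: Elkhorn=17 Hollowpine=24 Juniper=18 → close Elkhorn (overflow 11)
  17÷2 = 8 each, +1 to first 1
Round 5: Hollowpine=33 Juniper=26 → close Hollowpine (overflow 18)
  33÷1 = 33 each, +1 to first 0

Closure order: Ashgrove, Dunmere, Briarlake, Elkhorn, Hollowpine
Last habitat: Juniper with 59 animals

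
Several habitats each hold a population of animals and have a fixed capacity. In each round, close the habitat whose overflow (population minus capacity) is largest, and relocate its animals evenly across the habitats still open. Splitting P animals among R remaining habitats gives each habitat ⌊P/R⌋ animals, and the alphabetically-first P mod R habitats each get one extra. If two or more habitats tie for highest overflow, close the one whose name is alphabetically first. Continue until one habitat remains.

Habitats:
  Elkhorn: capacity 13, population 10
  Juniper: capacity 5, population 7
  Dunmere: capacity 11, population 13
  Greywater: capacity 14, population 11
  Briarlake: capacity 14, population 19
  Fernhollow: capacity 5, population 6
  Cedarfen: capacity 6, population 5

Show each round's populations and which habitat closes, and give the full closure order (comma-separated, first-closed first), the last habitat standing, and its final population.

Closure order: Briarlake, Dunmere, Juniper, Cedarfen, Fernhollow, Elkhorn
Last habitat: Greywater with 71 animals

Round 1: Briarlake=19 Cedarfen=5 Dunmere=13 Elkhorn=10 Fernhollow=6 Greywater=11 Juniper=7 → close Briarlake (overflow 5)
  19÷6 = 3 each, +1 to first 1
Round 2: Cedarfen=9 Dunmere=16 Elkhorn=13 Fernhollow=9 Greywater=14 Juniper=10 → close Dunmere (overflow 5)
  16÷5 = 3 each, +1 to first 1
Round 3: Cedarfen=13 Elkhorn=16 Fernhollow=12 Greywater=17 Juniper=13 → close Juniper (overflow 8)
  13÷4 = 3 each, +1 to first 1
Round 4: Cedarfen=17 Elkhorn=19 Fernhollow=15 Greywater=20 → close Cedarfen (overflow 11)
  17÷3 = 5 each, +1 to first 2
Round 5: Elkhorn=25 Fernhollow=21 Greywater=25 → close Fernhollow (overflow 16)
  21÷2 = 10 each, +1 to first 1
Round 6: Elkhorn=36 Greywater=35 → close Elkhorn (overflow 23)
  36÷1 = 36 each, +1 to first 0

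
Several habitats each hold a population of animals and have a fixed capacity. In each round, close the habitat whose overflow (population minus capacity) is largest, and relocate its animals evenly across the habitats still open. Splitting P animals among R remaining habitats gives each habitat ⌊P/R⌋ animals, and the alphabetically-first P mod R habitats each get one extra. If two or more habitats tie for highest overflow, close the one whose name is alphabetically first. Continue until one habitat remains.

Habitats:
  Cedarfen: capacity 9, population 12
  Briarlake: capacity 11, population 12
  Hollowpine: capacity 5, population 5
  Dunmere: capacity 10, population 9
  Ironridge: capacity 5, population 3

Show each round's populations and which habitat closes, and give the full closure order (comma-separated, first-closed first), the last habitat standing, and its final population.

Round 1: Briarlake=12 Cedarfen=12 Dunmere=9 Hollowpine=5 Ironridge=3 → close Cedarfen (overflow 3)
  12÷4 = 3 each, +1 to first 0
Round 2: Briarlake=15 Dunmere=12 Hollowpine=8 Ironridge=6 → close Briarlake (overflow 4)
  15÷3 = 5 each, +1 to first 0
Round 3: Dunmere=17 Hollowpine=13 Ironridge=11 → close Hollowpine (overflow 8)
  13÷2 = 6 each, +1 to first 1
Round 4: Dunmere=24 Ironridge=17 → close Dunmere (overflow 14)
  24÷1 = 24 each, +1 to first 0

Closure order: Cedarfen, Briarlake, Hollowpine, Dunmere
Last habitat: Ironridge with 41 animals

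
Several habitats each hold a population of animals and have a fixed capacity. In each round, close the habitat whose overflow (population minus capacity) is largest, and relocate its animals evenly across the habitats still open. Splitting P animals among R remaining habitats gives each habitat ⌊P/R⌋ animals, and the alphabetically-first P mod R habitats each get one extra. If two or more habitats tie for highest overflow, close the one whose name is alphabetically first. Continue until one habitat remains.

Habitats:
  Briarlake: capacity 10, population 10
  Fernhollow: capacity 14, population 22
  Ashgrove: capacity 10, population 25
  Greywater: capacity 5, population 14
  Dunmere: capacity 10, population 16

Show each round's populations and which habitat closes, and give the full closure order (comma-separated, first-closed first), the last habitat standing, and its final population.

Round 1: Ashgrove=25 Briarlake=10 Dunmere=16 Fernhollow=22 Greywater=14 → close Ashgrove (overflow 15)
  25÷4 = 6 each, +1 to first 1
Round 2: Briarlake=17 Dunmere=22 Fernhollow=28 Greywater=20 → close Greywater (overflow 15)
  20÷3 = 6 each, +1 to first 2
Round 3: Briarlake=24 Dunmere=29 Fernhollow=34 → close Fernhollow (overflow 20)
  34÷2 = 17 each, +1 to first 0
Round 4: Briarlake=41 Dunmere=46 → close Dunmere (overflow 36)
  46÷1 = 46 each, +1 to first 0

Closure order: Ashgrove, Greywater, Fernhollow, Dunmere
Last habitat: Briarlake with 87 animals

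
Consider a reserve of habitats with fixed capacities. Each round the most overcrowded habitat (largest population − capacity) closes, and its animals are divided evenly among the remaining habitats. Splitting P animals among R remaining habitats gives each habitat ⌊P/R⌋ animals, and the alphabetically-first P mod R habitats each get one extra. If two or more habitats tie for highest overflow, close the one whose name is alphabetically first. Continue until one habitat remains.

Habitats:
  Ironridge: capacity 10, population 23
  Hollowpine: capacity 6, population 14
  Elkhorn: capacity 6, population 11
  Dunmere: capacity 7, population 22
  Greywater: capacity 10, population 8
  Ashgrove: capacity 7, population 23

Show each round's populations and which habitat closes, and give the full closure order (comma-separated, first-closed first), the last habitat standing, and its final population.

Closure order: Ashgrove, Dunmere, Ironridge, Hollowpine, Elkhorn
Last habitat: Greywater with 101 animals

Round 1: Ashgrove=23 Dunmere=22 Elkhorn=11 Greywater=8 Hollowpine=14 Ironridge=23 → close Ashgrove (overflow 16)
  23÷5 = 4 each, +1 to first 3
Round 2: Dunmere=27 Elkhorn=16 Greywater=13 Hollowpine=18 Ironridge=27 → close Dunmere (overflow 20)
  27÷4 = 6 each, +1 to first 3
Round 3: Elkhorn=23 Greywater=20 Hollowpine=25 Ironridge=33 → close Ironridge (overflow 23)
  33÷3 = 11 each, +1 to first 0
Round 4: Elkhorn=34 Greywater=31 Hollowpine=36 → close Hollowpine (overflow 30)
  36÷2 = 18 each, +1 to first 0
Round 5: Elkhorn=52 Greywater=49 → close Elkhorn (overflow 46)
  52÷1 = 52 each, +1 to first 0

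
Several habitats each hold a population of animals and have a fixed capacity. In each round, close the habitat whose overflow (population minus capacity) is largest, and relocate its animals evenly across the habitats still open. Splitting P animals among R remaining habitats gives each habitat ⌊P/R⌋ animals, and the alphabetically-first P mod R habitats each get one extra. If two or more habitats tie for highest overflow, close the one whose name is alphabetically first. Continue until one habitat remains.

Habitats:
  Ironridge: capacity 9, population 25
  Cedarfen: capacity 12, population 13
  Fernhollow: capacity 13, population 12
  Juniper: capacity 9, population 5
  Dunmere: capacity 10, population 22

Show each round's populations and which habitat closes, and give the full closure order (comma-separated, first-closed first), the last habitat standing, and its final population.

Round 1: Cedarfen=13 Dunmere=22 Fernhollow=12 Ironridge=25 Juniper=5 → close Ironridge (overflow 16)
  25÷4 = 6 each, +1 to first 1
Round 2: Cedarfen=20 Dunmere=28 Fernhollow=18 Juniper=11 → close Dunmere (overflow 18)
  28÷3 = 9 each, +1 to first 1
Round 3: Cedarfen=30 Fernhollow=27 Juniper=20 → close Cedarfen (overflow 18)
  30÷2 = 15 each, +1 to first 0
Round 4: Fernhollow=42 Juniper=35 → close Fernhollow (overflow 29)
  42÷1 = 42 each, +1 to first 0

Closure order: Ironridge, Dunmere, Cedarfen, Fernhollow
Last habitat: Juniper with 77 animals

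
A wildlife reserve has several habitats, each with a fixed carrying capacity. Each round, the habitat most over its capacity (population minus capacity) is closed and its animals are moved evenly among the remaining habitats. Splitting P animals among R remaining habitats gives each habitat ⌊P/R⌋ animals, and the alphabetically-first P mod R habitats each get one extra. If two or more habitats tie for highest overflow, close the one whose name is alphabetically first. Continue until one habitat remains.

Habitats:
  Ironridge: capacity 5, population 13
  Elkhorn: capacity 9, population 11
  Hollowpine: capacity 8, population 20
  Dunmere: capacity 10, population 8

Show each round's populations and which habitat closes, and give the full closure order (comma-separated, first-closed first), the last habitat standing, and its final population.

Round 1: Dunmere=8 Elkhorn=11 Hollowpine=20 Ironridge=13 → close Hollowpine (overflow 12)
  20÷3 = 6 each, +1 to first 2
Round 2: Dunmere=15 Elkhorn=18 Ironridge=19 → close Ironridge (overflow 14)
  19÷2 = 9 each, +1 to first 1
Round 3: Dunmere=25 Elkhorn=27 → close Elkhorn (overflow 18)
  27÷1 = 27 each, +1 to first 0

Closure order: Hollowpine, Ironridge, Elkhorn
Last habitat: Dunmere with 52 animals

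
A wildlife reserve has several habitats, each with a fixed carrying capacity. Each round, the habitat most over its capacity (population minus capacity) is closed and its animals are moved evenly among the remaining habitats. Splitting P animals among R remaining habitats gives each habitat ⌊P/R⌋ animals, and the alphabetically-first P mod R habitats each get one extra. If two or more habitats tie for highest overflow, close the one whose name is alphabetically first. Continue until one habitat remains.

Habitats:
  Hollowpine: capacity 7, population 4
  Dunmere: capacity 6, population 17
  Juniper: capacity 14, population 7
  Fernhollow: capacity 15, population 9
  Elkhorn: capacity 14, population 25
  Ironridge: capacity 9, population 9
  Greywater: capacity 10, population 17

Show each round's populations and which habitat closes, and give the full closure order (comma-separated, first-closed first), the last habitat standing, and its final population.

Round 1: Dunmere=17 Elkhorn=25 Fernhollow=9 Greywater=17 Hollowpine=4 Ironridge=9 Juniper=7 → close Dunmere (overflow 11)
  17÷6 = 2 each, +1 to first 5
Round 2: Elkhorn=28 Fernhollow=12 Greywater=20 Hollowpine=7 Ironridge=12 Juniper=9 → close Elkhorn (overflow 14)
  28÷5 = 5 each, +1 to first 3
Round 3: Fernhollow=18 Greywater=26 Hollowpine=13 Ironridge=17 Juniper=14 → close Greywater (overflow 16)
  26÷4 = 6 each, +1 to first 2
Round 4: Fernhollow=25 Hollowpine=20 Ironridge=23 Juniper=20 → close Ironridge (overflow 14)
  23÷3 = 7 each, +1 to first 2
Round 5: Fernhollow=33 Hollowpine=28 Juniper=27 → close Hollowpine (overflow 21)
  28÷2 = 14 each, +1 to first 0
Round 6: Fernhollow=47 Juniper=41 → close Fernhollow (overflow 32)
  47÷1 = 47 each, +1 to first 0

Closure order: Dunmere, Elkhorn, Greywater, Ironridge, Hollowpine, Fernhollow
Last habitat: Juniper with 88 animals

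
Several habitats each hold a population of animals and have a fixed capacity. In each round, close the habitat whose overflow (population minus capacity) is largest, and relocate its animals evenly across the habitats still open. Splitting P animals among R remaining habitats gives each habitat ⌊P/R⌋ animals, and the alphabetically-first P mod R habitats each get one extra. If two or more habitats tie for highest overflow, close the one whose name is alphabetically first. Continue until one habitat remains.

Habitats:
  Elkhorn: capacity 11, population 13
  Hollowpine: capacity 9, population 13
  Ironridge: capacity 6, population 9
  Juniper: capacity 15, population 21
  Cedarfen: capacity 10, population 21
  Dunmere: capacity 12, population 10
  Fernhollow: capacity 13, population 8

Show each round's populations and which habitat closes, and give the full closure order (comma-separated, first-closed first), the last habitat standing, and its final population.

Closure order: Cedarfen, Juniper, Hollowpine, Elkhorn, Ironridge, Dunmere
Last habitat: Fernhollow with 95 animals

Round 1: Cedarfen=21 Dunmere=10 Elkhorn=13 Fernhollow=8 Hollowpine=13 Ironridge=9 Juniper=21 → close Cedarfen (overflow 11)
  21÷6 = 3 each, +1 to first 3
Round 2: Dunmere=14 Elkhorn=17 Fernhollow=12 Hollowpine=16 Ironridge=12 Juniper=24 → close Juniper (overflow 9)
  24÷5 = 4 each, +1 to first 4
Round 3: Dunmere=19 Elkhorn=22 Fernhollow=17 Hollowpine=21 Ironridge=16 → close Hollowpine (overflow 12)
  21÷4 = 5 each, +1 to first 1
Round 4: Dunmere=25 Elkhorn=27 Fernhollow=22 Ironridge=21 → close Elkhorn (overflow 16)
  27÷3 = 9 each, +1 to first 0
Round 5: Dunmere=34 Fernhollow=31 Ironridge=30 → close Ironridge (overflow 24)
  30÷2 = 15 each, +1 to first 0
Round 6: Dunmere=49 Fernhollow=46 → close Dunmere (overflow 37)
  49÷1 = 49 each, +1 to first 0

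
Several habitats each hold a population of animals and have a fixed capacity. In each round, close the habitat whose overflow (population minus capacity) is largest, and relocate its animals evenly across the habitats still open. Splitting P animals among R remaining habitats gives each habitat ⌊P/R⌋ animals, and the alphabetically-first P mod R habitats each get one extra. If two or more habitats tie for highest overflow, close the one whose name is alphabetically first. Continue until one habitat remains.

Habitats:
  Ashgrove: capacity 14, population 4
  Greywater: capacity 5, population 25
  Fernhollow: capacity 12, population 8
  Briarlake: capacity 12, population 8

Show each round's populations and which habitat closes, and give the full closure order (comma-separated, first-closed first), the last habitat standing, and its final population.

Round 1: Ashgrove=4 Briarlake=8 Fernhollow=8 Greywater=25 → close Greywater (overflow 20)
  25÷3 = 8 each, +1 to first 1
Round 2: Ashgrove=13 Briarlake=16 Fernhollow=16 → close Briarlake (overflow 4)
  16÷2 = 8 each, +1 to first 0
Round 3: Ashgrove=21 Fernhollow=24 → close Fernhollow (overflow 12)
  24÷1 = 24 each, +1 to first 0

Closure order: Greywater, Briarlake, Fernhollow
Last habitat: Ashgrove with 45 animals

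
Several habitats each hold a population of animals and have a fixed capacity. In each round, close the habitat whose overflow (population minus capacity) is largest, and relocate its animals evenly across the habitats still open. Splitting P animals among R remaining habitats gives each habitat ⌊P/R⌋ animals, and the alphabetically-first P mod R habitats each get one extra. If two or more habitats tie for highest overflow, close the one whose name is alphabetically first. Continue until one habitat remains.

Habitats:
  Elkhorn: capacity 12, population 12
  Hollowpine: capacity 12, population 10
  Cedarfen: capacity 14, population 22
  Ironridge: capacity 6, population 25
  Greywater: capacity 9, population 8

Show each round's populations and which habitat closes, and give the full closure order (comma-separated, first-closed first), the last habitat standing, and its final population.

Closure order: Ironridge, Cedarfen, Elkhorn, Greywater
Last habitat: Hollowpine with 77 animals

Round 1: Cedarfen=22 Elkhorn=12 Greywater=8 Hollowpine=10 Ironridge=25 → close Ironridge (overflow 19)
  25÷4 = 6 each, +1 to first 1
Round 2: Cedarfen=29 Elkhorn=18 Greywater=14 Hollowpine=16 → close Cedarfen (overflow 15)
  29÷3 = 9 each, +1 to first 2
Round 3: Elkhorn=28 Greywater=24 Hollowpine=25 → close Elkhorn (overflow 16)
  28÷2 = 14 each, +1 to first 0
Round 4: Greywater=38 Hollowpine=39 → close Greywater (overflow 29)
  38÷1 = 38 each, +1 to first 0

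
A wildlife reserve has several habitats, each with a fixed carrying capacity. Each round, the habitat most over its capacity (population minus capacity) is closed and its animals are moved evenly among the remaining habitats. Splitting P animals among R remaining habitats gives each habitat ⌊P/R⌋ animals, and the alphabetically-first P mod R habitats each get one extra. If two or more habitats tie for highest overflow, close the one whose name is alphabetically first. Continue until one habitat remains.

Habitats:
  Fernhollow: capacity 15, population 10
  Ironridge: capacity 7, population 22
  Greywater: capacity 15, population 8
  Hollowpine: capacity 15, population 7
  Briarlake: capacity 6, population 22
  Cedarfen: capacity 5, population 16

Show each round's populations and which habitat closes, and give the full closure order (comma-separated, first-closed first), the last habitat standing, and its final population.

Closure order: Briarlake, Ironridge, Cedarfen, Fernhollow, Greywater
Last habitat: Hollowpine with 85 animals

Round 1: Briarlake=22 Cedarfen=16 Fernhollow=10 Greywater=8 Hollowpine=7 Ironridge=22 → close Briarlake (overflow 16)
  22÷5 = 4 each, +1 to first 2
Round 2: Cedarfen=21 Fernhollow=15 Greywater=12 Hollowpine=11 Ironridge=26 → close Ironridge (overflow 19)
  26÷4 = 6 each, +1 to first 2
Round 3: Cedarfen=28 Fernhollow=22 Greywater=18 Hollowpine=17 → close Cedarfen (overflow 23)
  28÷3 = 9 each, +1 to first 1
Round 4: Fernhollow=32 Greywater=27 Hollowpine=26 → close Fernhollow (overflow 17)
  32÷2 = 16 each, +1 to first 0
Round 5: Greywater=43 Hollowpine=42 → close Greywater (overflow 28)
  43÷1 = 43 each, +1 to first 0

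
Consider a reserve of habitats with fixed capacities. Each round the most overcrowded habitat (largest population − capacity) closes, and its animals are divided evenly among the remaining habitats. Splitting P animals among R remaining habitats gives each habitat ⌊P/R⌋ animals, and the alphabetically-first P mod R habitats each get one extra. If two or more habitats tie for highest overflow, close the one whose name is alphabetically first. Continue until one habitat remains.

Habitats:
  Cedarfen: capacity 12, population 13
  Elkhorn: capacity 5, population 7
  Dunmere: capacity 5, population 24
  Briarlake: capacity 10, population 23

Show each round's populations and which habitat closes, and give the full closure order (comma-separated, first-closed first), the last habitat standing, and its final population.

Closure order: Dunmere, Briarlake, Cedarfen
Last habitat: Elkhorn with 67 animals

Round 1: Briarlake=23 Cedarfen=13 Dunmere=24 Elkhorn=7 → close Dunmere (overflow 19)
  24÷3 = 8 each, +1 to first 0
Round 2: Briarlake=31 Cedarfen=21 Elkhorn=15 → close Briarlake (overflow 21)
  31÷2 = 15 each, +1 to first 1
Round 3: Cedarfen=37 Elkhorn=30 → close Cedarfen (overflow 25)
  37÷1 = 37 each, +1 to first 0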